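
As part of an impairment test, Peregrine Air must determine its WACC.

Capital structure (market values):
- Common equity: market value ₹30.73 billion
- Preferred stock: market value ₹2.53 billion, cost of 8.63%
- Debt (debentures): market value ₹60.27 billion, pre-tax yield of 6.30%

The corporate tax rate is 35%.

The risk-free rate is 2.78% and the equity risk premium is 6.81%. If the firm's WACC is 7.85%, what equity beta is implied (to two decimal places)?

1.82

Total capital V = 30.73 + 2.53 + 60.27 = 93.53.
Equity weight = 30.73/93.53 = 0.3286.
Preferred weight = 2.53/93.53 = 0.0271.
Debentures weight = 60.27/93.53 = 0.6444.
Debt contribution = 0.6444 × 6.3% × (1 − 35%) = 2.6388%.
Preferred contribution = 0.0271 × 8.63% = 0.2334%.
Required equity contribution = 7.85% − 2.8722% = 4.9778%  ⇒  Re = 15.1504%.
CAPM: 15.1504% = 2.78% + β × 6.81%  ⇒  β = 1.8165.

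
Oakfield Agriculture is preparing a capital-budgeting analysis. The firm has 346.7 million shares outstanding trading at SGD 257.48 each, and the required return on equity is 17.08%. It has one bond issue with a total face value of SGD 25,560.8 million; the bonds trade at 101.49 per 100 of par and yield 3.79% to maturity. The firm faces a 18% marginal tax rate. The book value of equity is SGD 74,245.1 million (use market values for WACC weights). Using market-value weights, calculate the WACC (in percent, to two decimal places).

Market value of equity E = 257.48 × 346.7m = 89268.316m. Market value of debt D = 25560.8m × 101.49/100 = 25941.65592m.
Total capital V = 89268.316 + 25941.65592 = 115209.97192.
Equity: weight = 89268.316/115209.97192 = 0.7748; cost = 17.08%.
Bonds outstanding: weight = 25941.65592/115209.97192 = 0.2252; after-tax cost = 3.79% × (1 − 18%) = 3.1078%.
WACC = 0.7748 × 17.0800% + 0.2252 × 3.1078% = 13.9339%.

13.93%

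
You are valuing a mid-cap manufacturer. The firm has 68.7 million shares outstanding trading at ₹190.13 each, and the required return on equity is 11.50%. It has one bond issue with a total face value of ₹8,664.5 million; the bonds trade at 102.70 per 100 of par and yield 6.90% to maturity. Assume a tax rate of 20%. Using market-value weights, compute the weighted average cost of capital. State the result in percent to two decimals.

Market value of equity E = 190.13 × 68.7m = 13061.931m. Market value of debt D = 8664.5m × 102.7/100 = 8898.4415m.
Total capital V = 13061.931 + 8898.4415 = 21960.3725.
Equity: weight = 13061.931/21960.3725 = 0.5948; cost = 11.5%.
Bonds outstanding: weight = 8898.4415/21960.3725 = 0.4052; after-tax cost = 6.9% × (1 − 20%) = 5.5200%.
WACC = 0.5948 × 11.5000% + 0.4052 × 5.5200% = 9.0769%.

9.08%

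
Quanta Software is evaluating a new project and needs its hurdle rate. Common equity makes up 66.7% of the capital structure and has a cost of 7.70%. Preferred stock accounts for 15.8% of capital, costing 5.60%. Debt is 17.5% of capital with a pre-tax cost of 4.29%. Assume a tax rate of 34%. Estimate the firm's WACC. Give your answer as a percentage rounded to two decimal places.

6.52%

After-tax cost of debt = 4.29% × (1 − 34%) = 2.8314%.
WACC = 0.667 × 7.7000% + 0.158 × 5.6000% + 0.175 × 2.8314% = 6.5162%.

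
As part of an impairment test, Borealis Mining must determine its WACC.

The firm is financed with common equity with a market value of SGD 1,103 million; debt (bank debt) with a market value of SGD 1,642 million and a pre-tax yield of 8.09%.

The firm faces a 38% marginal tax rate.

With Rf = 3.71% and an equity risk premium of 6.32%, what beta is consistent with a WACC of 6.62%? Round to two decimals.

Total capital V = 1103 + 1642 = 2745.
Equity weight = 1103/2745 = 0.4018.
Bank debt weight = 1642/2745 = 0.5982.
Debt contribution = 0.5982 × 8.09% × (1 − 38%) = 3.0003%.
Required equity contribution = 6.62% − 3.0003% = 3.6197%  ⇒  Re = 9.0081%.
CAPM: 9.0081% = 3.71% + β × 6.32%  ⇒  β = 0.8383.

0.84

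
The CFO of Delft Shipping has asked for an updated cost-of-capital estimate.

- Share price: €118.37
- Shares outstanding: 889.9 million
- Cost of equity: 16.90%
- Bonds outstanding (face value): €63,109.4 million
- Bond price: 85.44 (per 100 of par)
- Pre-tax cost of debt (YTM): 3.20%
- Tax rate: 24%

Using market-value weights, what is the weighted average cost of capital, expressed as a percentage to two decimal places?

12.00%

Market value of equity E = 118.37 × 889.9m = 105337.463m. Market value of debt D = 63109.4m × 85.44/100 = 53920.67136m.
Total capital V = 105337.463 + 53920.67136 = 159258.13436.
Equity: weight = 105337.463/159258.13436 = 0.6614; cost = 16.9%.
Bonds outstanding: weight = 53920.67136/159258.13436 = 0.3386; after-tax cost = 3.2% × (1 − 24%) = 2.4320%.
WACC = 0.6614 × 16.9000% + 0.3386 × 2.4320% = 12.0015%.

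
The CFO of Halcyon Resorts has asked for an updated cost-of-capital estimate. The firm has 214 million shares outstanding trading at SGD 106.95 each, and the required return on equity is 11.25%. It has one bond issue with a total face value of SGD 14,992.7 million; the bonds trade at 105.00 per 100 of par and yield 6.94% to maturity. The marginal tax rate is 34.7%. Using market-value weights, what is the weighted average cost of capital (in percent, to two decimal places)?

Market value of equity E = 106.95 × 214m = 22887.3m. Market value of debt D = 14992.7m × 105.0/100 = 15742.335m.
Total capital V = 22887.3 + 15742.335 = 38629.635.
Equity: weight = 22887.3/38629.635 = 0.5925; cost = 11.25%.
Bonds outstanding: weight = 15742.335/38629.635 = 0.4075; after-tax cost = 6.94% × (1 − 34.7%) = 4.5318%.
WACC = 0.5925 × 11.2500% + 0.4075 × 4.5318% = 8.5122%.

8.51%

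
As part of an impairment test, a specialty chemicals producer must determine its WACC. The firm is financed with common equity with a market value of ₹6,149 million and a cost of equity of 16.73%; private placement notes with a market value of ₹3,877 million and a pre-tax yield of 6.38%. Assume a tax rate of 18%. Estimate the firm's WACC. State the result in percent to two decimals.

Total capital V = 6149 + 3877 = 10026.
Equity: weight = 6149/10026 = 0.6133; cost = 16.73%.
Private placement notes: weight = 3877/10026 = 0.3867; after-tax cost = 6.38% × (1 − 18%) = 5.2316%.
WACC = 0.6133 × 16.7300% + 0.3867 × 5.2316% = 12.2836%.

12.28%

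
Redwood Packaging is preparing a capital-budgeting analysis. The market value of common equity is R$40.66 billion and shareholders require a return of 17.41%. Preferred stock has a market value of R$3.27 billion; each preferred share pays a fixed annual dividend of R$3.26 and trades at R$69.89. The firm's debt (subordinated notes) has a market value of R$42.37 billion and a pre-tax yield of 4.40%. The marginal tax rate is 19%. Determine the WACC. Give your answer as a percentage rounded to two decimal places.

10.13%

Cost of preferred: Rp = 3.26 / 69.89 = 4.6645%.
Total capital V = 40.66 + 3.27 + 42.37 = 86.3.
Equity: weight = 40.66/86.3 = 0.4711; cost = 17.41%.
Preferred: weight = 3.27/86.3 = 0.0379; cost = 4.6645%.
Subordinated notes: weight = 42.37/86.3 = 0.4910; after-tax cost = 4.4% × (1 − 19%) = 3.5640%.
WACC = 0.4711 × 17.4100% + 0.0379 × 4.6645% + 0.4910 × 3.5640% = 10.1292%.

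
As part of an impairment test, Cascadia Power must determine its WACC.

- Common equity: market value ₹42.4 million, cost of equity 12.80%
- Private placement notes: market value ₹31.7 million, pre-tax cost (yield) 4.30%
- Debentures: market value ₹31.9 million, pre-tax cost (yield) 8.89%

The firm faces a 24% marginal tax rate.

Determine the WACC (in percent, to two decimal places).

8.13%

Total capital V = 42.4 + 31.7 + 31.9 = 106.
Equity: weight = 42.4/106 = 0.4000; cost = 12.8%.
Private placement notes: weight = 31.7/106 = 0.2991; after-tax cost = 4.3% × (1 − 24%) = 3.2680%.
Debentures: weight = 31.9/106 = 0.3009; after-tax cost = 8.89% × (1 − 24%) = 6.7564%.
WACC = 0.4000 × 12.8000% + 0.2991 × 3.2680% + 0.3009 × 6.7564% = 8.1306%.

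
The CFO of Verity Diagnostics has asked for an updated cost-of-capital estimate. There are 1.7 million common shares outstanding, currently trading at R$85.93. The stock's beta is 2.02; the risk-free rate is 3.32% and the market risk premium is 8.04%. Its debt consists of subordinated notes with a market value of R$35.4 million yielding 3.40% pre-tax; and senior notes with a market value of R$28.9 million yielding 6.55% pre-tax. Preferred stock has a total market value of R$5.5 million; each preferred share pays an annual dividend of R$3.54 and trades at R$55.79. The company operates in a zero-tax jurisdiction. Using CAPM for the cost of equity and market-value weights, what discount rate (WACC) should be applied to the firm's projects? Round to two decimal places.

14.83%

Cost of equity via CAPM: Re = 3.32% + 2.02 × 8.04% = 19.5608%.
Cost of preferred: Rp = 3.54 / 55.79 = 6.3452%.
Market value of equity E = 85.93 × 1.7m = 146.081m.
Total capital V = 146.081 + 5.5 + 35.4 + 28.9 = 215.881.
Equity: weight = 146.081/215.881 = 0.6767; cost = 19.5608%.
Preferred: weight = 5.5/215.881 = 0.0255; cost = 6.3452%.
Subordinated notes: weight = 35.4/215.881 = 0.1640; after-tax cost = 3.4% × (1 − 0%) = 3.4000%.
Senior notes: weight = 28.9/215.881 = 0.1339; after-tax cost = 6.55% × (1 − 0%) = 6.5500%.
WACC = 0.6767 × 19.5608% + 0.0255 × 6.3452% + 0.1640 × 3.4000% + 0.1339 × 6.5500% = 14.8323%.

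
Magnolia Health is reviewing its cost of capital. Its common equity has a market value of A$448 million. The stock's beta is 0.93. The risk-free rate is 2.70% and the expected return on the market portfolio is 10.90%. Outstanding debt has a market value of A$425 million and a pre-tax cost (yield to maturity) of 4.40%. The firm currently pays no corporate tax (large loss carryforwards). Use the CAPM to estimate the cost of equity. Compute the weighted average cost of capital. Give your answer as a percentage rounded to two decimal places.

Market risk premium = 10.9% − 2.7% = 8.2%.
Cost of equity via CAPM: Re = 2.7% + 0.93 × 8.2% = 10.3260%.
Total capital V = 448 + 425 = 873.
Equity: weight = 448/873 = 0.5132; cost = 10.326%.
Debt: weight = 425/873 = 0.4868; after-tax cost = 4.4% × (1 − 0%) = 4.4000%.
WACC = 0.5132 × 10.3260% + 0.4868 × 4.4000% = 7.4411%.

7.44%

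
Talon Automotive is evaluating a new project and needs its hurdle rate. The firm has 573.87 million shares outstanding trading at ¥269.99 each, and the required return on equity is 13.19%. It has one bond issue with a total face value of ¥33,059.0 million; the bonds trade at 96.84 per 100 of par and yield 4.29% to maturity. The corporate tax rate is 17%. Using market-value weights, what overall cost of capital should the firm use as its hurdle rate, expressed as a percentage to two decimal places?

11.54%

Market value of equity E = 269.99 × 573.87m = 154939.1613m. Market value of debt D = 33059m × 96.84/100 = 32014.3356m.
Total capital V = 154939.1613 + 32014.3356 = 186953.4969.
Equity: weight = 154939.1613/186953.4969 = 0.8288; cost = 13.19%.
Bonds outstanding: weight = 32014.3356/186953.4969 = 0.1712; after-tax cost = 4.29% × (1 − 17%) = 3.5607%.
WACC = 0.8288 × 13.1900% + 0.1712 × 3.5607% = 11.5411%.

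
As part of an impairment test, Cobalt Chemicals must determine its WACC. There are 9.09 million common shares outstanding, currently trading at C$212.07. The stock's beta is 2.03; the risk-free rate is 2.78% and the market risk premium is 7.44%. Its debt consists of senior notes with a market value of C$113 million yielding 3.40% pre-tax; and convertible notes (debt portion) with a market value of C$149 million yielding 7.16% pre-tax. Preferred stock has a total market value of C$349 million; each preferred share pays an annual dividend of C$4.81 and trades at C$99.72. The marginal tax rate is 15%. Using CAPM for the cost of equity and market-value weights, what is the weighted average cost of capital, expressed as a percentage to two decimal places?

14.73%

Cost of equity via CAPM: Re = 2.78% + 2.03 × 7.44% = 17.8832%.
Cost of preferred: Rp = 4.81 / 99.72 = 4.8235%.
Market value of equity E = 212.07 × 9.09m = 1927.7163m.
Total capital V = 1927.7163 + 349 + 113 + 149 = 2538.7163.
Equity: weight = 1927.7163/2538.7163 = 0.7593; cost = 17.8832%.
Preferred: weight = 349/2538.7163 = 0.1375; cost = 4.8235%.
Senior notes: weight = 113/2538.7163 = 0.0445; after-tax cost = 3.4% × (1 − 15%) = 2.8900%.
Convertible notes (debt portion): weight = 149/2538.7163 = 0.0587; after-tax cost = 7.16% × (1 − 15%) = 6.0860%.
WACC = 0.7593 × 17.8832% + 0.1375 × 4.8235% + 0.0445 × 2.8900% + 0.0587 × 6.0860% = 14.7281%.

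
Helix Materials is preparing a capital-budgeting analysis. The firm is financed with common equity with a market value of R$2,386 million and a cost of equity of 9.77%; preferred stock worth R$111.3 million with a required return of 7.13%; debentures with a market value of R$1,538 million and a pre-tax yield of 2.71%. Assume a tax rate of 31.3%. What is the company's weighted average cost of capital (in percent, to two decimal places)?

6.68%

Total capital V = 2386 + 111.3 + 1538 = 4035.3.
Equity: weight = 2386/4035.3 = 0.5913; cost = 9.77%.
Preferred: weight = 111.3/4035.3 = 0.0276; cost = 7.13%.
Debentures: weight = 1538/4035.3 = 0.3811; after-tax cost = 2.71% × (1 − 31.3%) = 1.8618%.
WACC = 0.5913 × 9.7700% + 0.0276 × 7.1300% + 0.3811 × 1.8618% = 6.6831%.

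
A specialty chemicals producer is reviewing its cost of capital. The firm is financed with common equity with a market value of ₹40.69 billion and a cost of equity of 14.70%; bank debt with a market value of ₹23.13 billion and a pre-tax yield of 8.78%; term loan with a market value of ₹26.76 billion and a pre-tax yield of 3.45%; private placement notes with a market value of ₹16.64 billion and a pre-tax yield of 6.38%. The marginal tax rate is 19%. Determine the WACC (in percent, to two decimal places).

8.61%

Total capital V = 40.69 + 23.13 + 26.76 + 16.64 = 107.22.
Equity: weight = 40.69/107.22 = 0.3795; cost = 14.7%.
Bank debt: weight = 23.13/107.22 = 0.2157; after-tax cost = 8.78% × (1 − 19%) = 7.1118%.
Term loan: weight = 26.76/107.22 = 0.2496; after-tax cost = 3.45% × (1 − 19%) = 2.7945%.
Private placement notes: weight = 16.64/107.22 = 0.1552; after-tax cost = 6.38% × (1 − 19%) = 5.1678%.
WACC = 0.3795 × 14.7000% + 0.2157 × 7.1118% + 0.2496 × 2.7945% + 0.1552 × 5.1678% = 8.6123%.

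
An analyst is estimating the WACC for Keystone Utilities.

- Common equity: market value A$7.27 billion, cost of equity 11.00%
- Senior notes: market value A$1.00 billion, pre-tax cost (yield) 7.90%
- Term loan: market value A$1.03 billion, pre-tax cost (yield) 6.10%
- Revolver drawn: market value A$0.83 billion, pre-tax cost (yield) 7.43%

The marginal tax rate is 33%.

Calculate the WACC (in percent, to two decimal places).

Total capital V = 7.27 + 1 + 1.03 + 0.83 = 10.13.
Equity: weight = 7.27/10.13 = 0.7177; cost = 11%.
Senior notes: weight = 1/10.13 = 0.0987; after-tax cost = 7.9% × (1 − 33%) = 5.2930%.
Term loan: weight = 1.03/10.13 = 0.1017; after-tax cost = 6.1% × (1 − 33%) = 4.0870%.
Revolver drawn: weight = 0.83/10.13 = 0.0819; after-tax cost = 7.43% × (1 − 33%) = 4.9781%.
WACC = 0.7177 × 11.0000% + 0.0987 × 5.2930% + 0.1017 × 4.0870% + 0.0819 × 4.9781% = 9.2403%.

9.24%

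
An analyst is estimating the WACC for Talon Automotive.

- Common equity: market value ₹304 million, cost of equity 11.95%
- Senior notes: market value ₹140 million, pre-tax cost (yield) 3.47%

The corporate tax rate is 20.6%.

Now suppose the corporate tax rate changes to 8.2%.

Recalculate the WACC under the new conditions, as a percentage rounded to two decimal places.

9.19%

After the change:
Total capital V = 304 + 140 = 444.
Equity: weight = 304/444 = 0.6847; cost = 11.95%.
Senior notes: weight = 140/444 = 0.3153; after-tax cost = 3.47% × (1 − 8.2%) = 3.1855%.
WACC = 0.6847 × 11.9500% + 0.3153 × 3.1855% = 9.1864%.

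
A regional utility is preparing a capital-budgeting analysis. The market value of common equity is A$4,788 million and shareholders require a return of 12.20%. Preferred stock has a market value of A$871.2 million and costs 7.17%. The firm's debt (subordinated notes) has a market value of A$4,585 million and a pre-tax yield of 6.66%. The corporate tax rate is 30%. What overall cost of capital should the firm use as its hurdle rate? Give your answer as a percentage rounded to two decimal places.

8.40%

Total capital V = 4788 + 871.2 + 4585 = 10244.2.
Equity: weight = 4788/10244.2 = 0.4674; cost = 12.2%.
Preferred: weight = 871.2/10244.2 = 0.0850; cost = 7.17%.
Subordinated notes: weight = 4585/10244.2 = 0.4476; after-tax cost = 6.66% × (1 − 30%) = 4.6620%.
WACC = 0.4674 × 12.2000% + 0.0850 × 7.1700% + 0.4476 × 4.6620% = 8.3984%.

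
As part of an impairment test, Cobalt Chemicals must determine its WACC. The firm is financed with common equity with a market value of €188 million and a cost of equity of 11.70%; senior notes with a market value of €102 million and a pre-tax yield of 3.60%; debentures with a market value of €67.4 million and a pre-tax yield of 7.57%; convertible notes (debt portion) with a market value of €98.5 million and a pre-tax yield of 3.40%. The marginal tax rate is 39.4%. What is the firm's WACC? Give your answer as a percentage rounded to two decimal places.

Total capital V = 188 + 102 + 67.4 + 98.5 = 455.9.
Equity: weight = 188/455.9 = 0.4124; cost = 11.7%.
Senior notes: weight = 102/455.9 = 0.2237; after-tax cost = 3.6% × (1 − 39.4%) = 2.1816%.
Debentures: weight = 67.4/455.9 = 0.1478; after-tax cost = 7.57% × (1 − 39.4%) = 4.5874%.
Convertible notes (debt portion): weight = 98.5/455.9 = 0.2161; after-tax cost = 3.4% × (1 − 39.4%) = 2.0604%.
WACC = 0.4124 × 11.7000% + 0.2237 × 2.1816% + 0.1478 × 4.5874% + 0.2161 × 2.0604% = 6.4362%.

6.44%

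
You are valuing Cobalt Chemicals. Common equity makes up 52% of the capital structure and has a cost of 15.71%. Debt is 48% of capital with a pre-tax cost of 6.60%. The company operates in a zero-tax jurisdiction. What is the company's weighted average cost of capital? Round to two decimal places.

11.34%

After-tax cost of debt = 6.6% × (1 − 0%) = 6.6000%.
WACC = 0.520 × 15.7100% + 0.480 × 6.6000% = 11.3372%.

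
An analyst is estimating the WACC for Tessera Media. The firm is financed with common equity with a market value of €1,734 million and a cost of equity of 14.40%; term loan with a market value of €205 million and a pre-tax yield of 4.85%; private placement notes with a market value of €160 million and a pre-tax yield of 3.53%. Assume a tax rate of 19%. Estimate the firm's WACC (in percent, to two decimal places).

Total capital V = 1734 + 205 + 160 = 2099.
Equity: weight = 1734/2099 = 0.8261; cost = 14.4%.
Term loan: weight = 205/2099 = 0.0977; after-tax cost = 4.85% × (1 − 19%) = 3.9285%.
Private placement notes: weight = 160/2099 = 0.0762; after-tax cost = 3.53% × (1 − 19%) = 2.8593%.
WACC = 0.8261 × 14.4000% + 0.0977 × 3.9285% + 0.0762 × 2.8593% = 12.4976%.

12.50%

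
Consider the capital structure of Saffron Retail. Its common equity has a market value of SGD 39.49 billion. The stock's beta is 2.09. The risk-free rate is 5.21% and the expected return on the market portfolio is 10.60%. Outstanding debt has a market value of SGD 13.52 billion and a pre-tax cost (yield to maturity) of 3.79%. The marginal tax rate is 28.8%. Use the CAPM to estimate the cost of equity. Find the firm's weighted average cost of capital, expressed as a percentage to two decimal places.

Market risk premium = 10.6% − 5.21% = 5.39%.
Cost of equity via CAPM: Re = 5.21% + 2.09 × 5.39% = 16.4751%.
Total capital V = 39.49 + 13.52 = 53.01.
Equity: weight = 39.49/53.01 = 0.7450; cost = 16.4751%.
Debt: weight = 13.52/53.01 = 0.2550; after-tax cost = 3.79% × (1 − 28.8%) = 2.6985%.
WACC = 0.7450 × 16.4751% + 0.2550 × 2.6985% = 12.9614%.

12.96%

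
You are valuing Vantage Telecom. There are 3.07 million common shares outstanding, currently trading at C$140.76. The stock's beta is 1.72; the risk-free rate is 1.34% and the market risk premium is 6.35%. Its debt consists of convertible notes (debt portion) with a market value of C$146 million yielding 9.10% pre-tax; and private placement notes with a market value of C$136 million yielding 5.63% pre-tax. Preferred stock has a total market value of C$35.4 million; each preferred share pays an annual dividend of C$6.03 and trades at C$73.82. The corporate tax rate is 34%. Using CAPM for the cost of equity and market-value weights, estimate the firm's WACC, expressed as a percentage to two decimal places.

Cost of equity via CAPM: Re = 1.34% + 1.72 × 6.35% = 12.2620%.
Cost of preferred: Rp = 6.03 / 73.82 = 8.1685%.
Market value of equity E = 140.76 × 3.07m = 432.1332m.
Total capital V = 432.1332 + 35.4 + 146 + 136 = 749.5332.
Equity: weight = 432.1332/749.5332 = 0.5765; cost = 12.262%.
Preferred: weight = 35.4/749.5332 = 0.0472; cost = 8.1685%.
Convertible notes (debt portion): weight = 146/749.5332 = 0.1948; after-tax cost = 9.1% × (1 − 34%) = 6.0060%.
Private placement notes: weight = 136/749.5332 = 0.1814; after-tax cost = 5.63% × (1 − 34%) = 3.7158%.
WACC = 0.5765 × 12.2620% + 0.0472 × 8.1685% + 0.1948 × 6.0060% + 0.1814 × 3.7158% = 9.2994%.

9.30%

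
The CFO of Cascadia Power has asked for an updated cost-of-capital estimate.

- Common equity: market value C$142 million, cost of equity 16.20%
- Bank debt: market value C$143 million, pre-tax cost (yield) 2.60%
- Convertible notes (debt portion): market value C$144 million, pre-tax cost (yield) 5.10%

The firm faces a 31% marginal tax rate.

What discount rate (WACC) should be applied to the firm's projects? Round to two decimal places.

Total capital V = 142 + 143 + 144 = 429.
Equity: weight = 142/429 = 0.3310; cost = 16.2%.
Bank debt: weight = 143/429 = 0.3333; after-tax cost = 2.6% × (1 − 31%) = 1.7940%.
Convertible notes (debt portion): weight = 144/429 = 0.3357; after-tax cost = 5.1% × (1 − 31%) = 3.5190%.
WACC = 0.3310 × 16.2000% + 0.3333 × 1.7940% + 0.3357 × 3.5190% = 7.1414%.

7.14%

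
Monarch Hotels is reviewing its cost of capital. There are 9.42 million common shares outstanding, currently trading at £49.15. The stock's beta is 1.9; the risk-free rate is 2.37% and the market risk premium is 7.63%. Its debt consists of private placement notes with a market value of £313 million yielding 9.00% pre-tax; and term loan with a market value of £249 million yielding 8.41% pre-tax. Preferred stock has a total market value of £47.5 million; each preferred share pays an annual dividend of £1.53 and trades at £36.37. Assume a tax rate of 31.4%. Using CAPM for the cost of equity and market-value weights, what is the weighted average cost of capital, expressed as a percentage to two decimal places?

Cost of equity via CAPM: Re = 2.37% + 1.9 × 7.63% = 16.8670%.
Cost of preferred: Rp = 1.53 / 36.37 = 4.2068%.
Market value of equity E = 49.15 × 9.42m = 462.993m.
Total capital V = 462.993 + 47.5 + 313 + 249 = 1072.493.
Equity: weight = 462.993/1072.493 = 0.4317; cost = 16.867%.
Preferred: weight = 47.5/1072.493 = 0.0443; cost = 4.2068%.
Private placement notes: weight = 313/1072.493 = 0.2918; after-tax cost = 9% × (1 − 31.4%) = 6.1740%.
Term loan: weight = 249/1072.493 = 0.2322; after-tax cost = 8.41% × (1 − 31.4%) = 5.7693%.
WACC = 0.4317 × 16.8670% + 0.0443 × 4.2068% + 0.2918 × 6.1740% + 0.2322 × 5.7693% = 10.6091%.

10.61%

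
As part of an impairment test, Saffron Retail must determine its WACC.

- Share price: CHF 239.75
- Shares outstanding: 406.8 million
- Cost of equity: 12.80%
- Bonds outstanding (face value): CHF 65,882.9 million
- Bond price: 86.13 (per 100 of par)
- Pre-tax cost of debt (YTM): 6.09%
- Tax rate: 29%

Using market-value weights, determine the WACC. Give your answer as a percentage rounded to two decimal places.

9.68%

Market value of equity E = 239.75 × 406.8m = 97530.3m. Market value of debt D = 65882.9m × 86.13/100 = 56744.94177m.
Total capital V = 97530.3 + 56744.94177 = 154275.24177.
Equity: weight = 97530.3/154275.24177 = 0.6322; cost = 12.8%.
Bonds outstanding: weight = 56744.94177/154275.24177 = 0.3678; after-tax cost = 6.09% × (1 − 29%) = 4.3239%.
WACC = 0.6322 × 12.8000% + 0.3678 × 4.3239% = 9.6824%.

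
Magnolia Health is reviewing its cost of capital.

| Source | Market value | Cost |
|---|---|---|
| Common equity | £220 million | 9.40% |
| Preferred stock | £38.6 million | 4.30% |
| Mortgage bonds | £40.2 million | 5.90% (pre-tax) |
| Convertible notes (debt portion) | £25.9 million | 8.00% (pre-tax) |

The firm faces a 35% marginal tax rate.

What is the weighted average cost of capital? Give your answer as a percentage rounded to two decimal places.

7.77%

Total capital V = 220 + 38.6 + 40.2 + 25.9 = 324.7.
Equity: weight = 220/324.7 = 0.6775; cost = 9.4%.
Preferred: weight = 38.6/324.7 = 0.1189; cost = 4.3%.
Mortgage bonds: weight = 40.2/324.7 = 0.1238; after-tax cost = 5.9% × (1 − 35%) = 3.8350%.
Convertible notes (debt portion): weight = 25.9/324.7 = 0.0798; after-tax cost = 8% × (1 − 35%) = 5.2000%.
WACC = 0.6775 × 9.4000% + 0.1189 × 4.3000% + 0.1238 × 3.8350% + 0.0798 × 5.2000% = 7.7697%.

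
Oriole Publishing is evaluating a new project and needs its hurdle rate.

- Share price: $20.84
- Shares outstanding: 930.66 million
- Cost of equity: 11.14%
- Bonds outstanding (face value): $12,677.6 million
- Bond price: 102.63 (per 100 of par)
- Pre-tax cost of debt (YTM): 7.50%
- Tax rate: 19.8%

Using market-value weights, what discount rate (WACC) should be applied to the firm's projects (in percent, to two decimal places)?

9.08%

Market value of equity E = 20.84 × 930.66m = 19394.9544m. Market value of debt D = 12677.6m × 102.63/100 = 13011.02088m.
Total capital V = 19394.9544 + 13011.02088 = 32405.97528.
Equity: weight = 19394.9544/32405.97528 = 0.5985; cost = 11.14%.
Bonds outstanding: weight = 13011.02088/32405.97528 = 0.4015; after-tax cost = 7.5% × (1 − 19.8%) = 6.0150%.
WACC = 0.5985 × 11.1400% + 0.4015 × 6.0150% = 9.0823%.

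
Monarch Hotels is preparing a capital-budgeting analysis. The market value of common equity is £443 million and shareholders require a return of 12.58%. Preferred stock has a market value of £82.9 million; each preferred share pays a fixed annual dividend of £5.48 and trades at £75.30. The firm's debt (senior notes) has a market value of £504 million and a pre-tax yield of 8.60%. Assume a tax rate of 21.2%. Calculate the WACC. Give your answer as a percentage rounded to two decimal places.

9.31%

Cost of preferred: Rp = 5.48 / 75.3 = 7.2776%.
Total capital V = 443 + 82.9 + 504 = 1029.9.
Equity: weight = 443/1029.9 = 0.4301; cost = 12.58%.
Preferred: weight = 82.9/1029.9 = 0.0805; cost = 7.2776%.
Senior notes: weight = 504/1029.9 = 0.4894; after-tax cost = 8.6% × (1 − 21.2%) = 6.7768%.
WACC = 0.4301 × 12.5800% + 0.0805 × 7.2776% + 0.4894 × 6.7768% = 9.3133%.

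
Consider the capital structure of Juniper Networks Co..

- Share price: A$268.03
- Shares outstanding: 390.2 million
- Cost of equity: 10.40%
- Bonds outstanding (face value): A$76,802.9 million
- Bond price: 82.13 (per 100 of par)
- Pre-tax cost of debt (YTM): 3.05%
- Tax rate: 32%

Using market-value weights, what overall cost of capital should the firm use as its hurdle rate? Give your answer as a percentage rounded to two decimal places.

Market value of equity E = 268.03 × 390.2m = 104585.306m. Market value of debt D = 76802.9m × 82.13/100 = 63078.22177m.
Total capital V = 104585.306 + 63078.22177 = 167663.52777.
Equity: weight = 104585.306/167663.52777 = 0.6238; cost = 10.4%.
Bonds outstanding: weight = 63078.22177/167663.52777 = 0.3762; after-tax cost = 3.05% × (1 − 32%) = 2.0740%.
WACC = 0.6238 × 10.4000% + 0.3762 × 2.0740% = 7.2676%.

7.27%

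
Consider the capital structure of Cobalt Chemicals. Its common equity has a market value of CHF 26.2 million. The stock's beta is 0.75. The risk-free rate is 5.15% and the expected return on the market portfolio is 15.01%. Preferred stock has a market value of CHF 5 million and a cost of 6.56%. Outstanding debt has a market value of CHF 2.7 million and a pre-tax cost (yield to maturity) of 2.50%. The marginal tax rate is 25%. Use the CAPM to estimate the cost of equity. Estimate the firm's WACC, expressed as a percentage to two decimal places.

Market risk premium = 15.01% − 5.15% = 9.86%.
Cost of equity via CAPM: Re = 5.15% + 0.75 × 9.86% = 12.5450%.
Total capital V = 26.2 + 5 + 2.7 = 33.9.
Equity: weight = 26.2/33.9 = 0.7729; cost = 12.545%.
Preferred: weight = 5/33.9 = 0.1475; cost = 6.56%.
Debt: weight = 2.7/33.9 = 0.0796; after-tax cost = 2.5% × (1 − 25%) = 1.8750%.
WACC = 0.7729 × 12.5450% + 0.1475 × 6.5600% + 0.0796 × 1.8750% = 10.8124%.

10.81%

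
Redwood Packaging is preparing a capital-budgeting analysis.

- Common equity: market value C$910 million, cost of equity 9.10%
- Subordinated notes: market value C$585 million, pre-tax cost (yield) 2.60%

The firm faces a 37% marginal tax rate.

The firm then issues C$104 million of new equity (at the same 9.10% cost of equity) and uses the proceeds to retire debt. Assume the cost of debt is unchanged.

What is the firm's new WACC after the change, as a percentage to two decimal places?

After the change:
Total capital V = 1014 + 481 = 1495.
Equity: weight = 1014/1495 = 0.6783; cost = 9.1%.
Subordinated notes: weight = 481/1495 = 0.3217; after-tax cost = 2.6% × (1 − 37%) = 1.6380%.
WACC = 0.6783 × 9.1000% + 0.3217 × 1.6380% = 6.6992%.

6.70%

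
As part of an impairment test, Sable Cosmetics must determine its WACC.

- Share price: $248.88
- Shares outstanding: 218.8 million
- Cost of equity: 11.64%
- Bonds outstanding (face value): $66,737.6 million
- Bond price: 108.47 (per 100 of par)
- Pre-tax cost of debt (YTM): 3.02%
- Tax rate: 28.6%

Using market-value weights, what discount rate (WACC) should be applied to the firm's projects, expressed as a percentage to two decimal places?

6.23%

Market value of equity E = 248.88 × 218.8m = 54454.944m. Market value of debt D = 66737.6m × 108.47/100 = 72390.27472m.
Total capital V = 54454.944 + 72390.27472 = 126845.21872.
Equity: weight = 54454.944/126845.21872 = 0.4293; cost = 11.64%.
Bonds outstanding: weight = 72390.27472/126845.21872 = 0.5707; after-tax cost = 3.02% × (1 − 28.6%) = 2.1563%.
WACC = 0.4293 × 11.6400% + 0.5707 × 2.1563% = 6.2277%.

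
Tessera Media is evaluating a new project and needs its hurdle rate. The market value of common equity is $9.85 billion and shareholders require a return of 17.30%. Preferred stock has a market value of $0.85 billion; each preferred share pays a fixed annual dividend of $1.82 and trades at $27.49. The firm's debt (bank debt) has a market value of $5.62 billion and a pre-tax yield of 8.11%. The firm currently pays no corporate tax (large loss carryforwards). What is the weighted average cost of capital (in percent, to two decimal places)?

13.58%

Cost of preferred: Rp = 1.82 / 27.49 = 6.6206%.
Total capital V = 9.85 + 0.85 + 5.62 = 16.32.
Equity: weight = 9.85/16.32 = 0.6036; cost = 17.3%.
Preferred: weight = 0.85/16.32 = 0.0521; cost = 6.6206%.
Bank debt: weight = 5.62/16.32 = 0.3444; after-tax cost = 8.11% × (1 − 0%) = 8.1100%.
WACC = 0.6036 × 17.3000% + 0.0521 × 6.6206% + 0.3444 × 8.1100% = 13.5791%.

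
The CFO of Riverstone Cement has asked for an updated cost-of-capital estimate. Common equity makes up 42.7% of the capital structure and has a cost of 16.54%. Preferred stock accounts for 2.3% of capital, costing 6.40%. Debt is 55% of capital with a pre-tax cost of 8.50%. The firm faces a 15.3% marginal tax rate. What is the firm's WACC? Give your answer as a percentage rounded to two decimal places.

11.17%

After-tax cost of debt = 8.5% × (1 − 15.3%) = 7.1995%.
WACC = 0.427 × 16.5400% + 0.023 × 6.4000% + 0.550 × 7.1995% = 11.1695%.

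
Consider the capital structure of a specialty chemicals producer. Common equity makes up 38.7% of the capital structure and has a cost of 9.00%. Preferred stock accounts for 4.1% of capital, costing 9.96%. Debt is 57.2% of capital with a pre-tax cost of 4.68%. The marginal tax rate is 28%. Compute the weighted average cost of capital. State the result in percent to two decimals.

5.82%

After-tax cost of debt = 4.68% × (1 − 28%) = 3.3696%.
WACC = 0.387 × 9.0000% + 0.041 × 9.9600% + 0.572 × 3.3696% = 5.8188%.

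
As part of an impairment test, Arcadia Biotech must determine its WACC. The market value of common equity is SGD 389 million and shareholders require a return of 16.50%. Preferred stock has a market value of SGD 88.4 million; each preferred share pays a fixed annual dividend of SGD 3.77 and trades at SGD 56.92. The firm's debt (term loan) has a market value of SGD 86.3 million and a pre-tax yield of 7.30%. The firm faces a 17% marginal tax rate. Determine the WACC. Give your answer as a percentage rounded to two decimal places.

13.35%

Cost of preferred: Rp = 3.77 / 56.92 = 6.6233%.
Total capital V = 389 + 88.4 + 86.3 = 563.7.
Equity: weight = 389/563.7 = 0.6901; cost = 16.5%.
Preferred: weight = 88.4/563.7 = 0.1568; cost = 6.6233%.
Term loan: weight = 86.3/563.7 = 0.1531; after-tax cost = 7.3% × (1 − 17%) = 6.0590%.
WACC = 0.6901 × 16.5000% + 0.1568 × 6.6233% + 0.1531 × 6.0590% = 13.3527%.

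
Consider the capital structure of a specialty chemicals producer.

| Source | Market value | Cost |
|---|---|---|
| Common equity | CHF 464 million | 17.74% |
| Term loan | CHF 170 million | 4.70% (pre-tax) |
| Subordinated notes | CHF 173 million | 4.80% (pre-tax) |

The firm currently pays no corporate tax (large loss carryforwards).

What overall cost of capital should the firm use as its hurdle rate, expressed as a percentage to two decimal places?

Total capital V = 464 + 170 + 173 = 807.
Equity: weight = 464/807 = 0.5750; cost = 17.74%.
Term loan: weight = 170/807 = 0.2107; after-tax cost = 4.7% × (1 − 0%) = 4.7000%.
Subordinated notes: weight = 173/807 = 0.2144; after-tax cost = 4.8% × (1 − 0%) = 4.8000%.
WACC = 0.5750 × 17.7400% + 0.2107 × 4.7000% + 0.2144 × 4.8000% = 12.2190%.

12.22%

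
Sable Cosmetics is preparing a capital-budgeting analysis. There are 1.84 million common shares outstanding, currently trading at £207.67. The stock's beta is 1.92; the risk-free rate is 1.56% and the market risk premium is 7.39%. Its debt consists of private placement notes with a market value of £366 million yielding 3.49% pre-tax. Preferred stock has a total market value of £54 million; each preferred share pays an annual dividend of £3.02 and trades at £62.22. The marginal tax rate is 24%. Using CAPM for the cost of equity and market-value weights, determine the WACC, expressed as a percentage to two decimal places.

Cost of equity via CAPM: Re = 1.56% + 1.92 × 7.39% = 15.7488%.
Cost of preferred: Rp = 3.02 / 62.22 = 4.8537%.
Market value of equity E = 207.67 × 1.84m = 382.1128m.
Total capital V = 382.1128 + 54 + 366 = 802.1128.
Equity: weight = 382.1128/802.1128 = 0.4764; cost = 15.7488%.
Preferred: weight = 54/802.1128 = 0.0673; cost = 4.8537%.
Private placement notes: weight = 366/802.1128 = 0.4563; after-tax cost = 3.49% × (1 − 24%) = 2.6524%.
WACC = 0.4764 × 15.7488% + 0.0673 × 4.8537% + 0.4563 × 2.6524% = 9.0395%.

9.04%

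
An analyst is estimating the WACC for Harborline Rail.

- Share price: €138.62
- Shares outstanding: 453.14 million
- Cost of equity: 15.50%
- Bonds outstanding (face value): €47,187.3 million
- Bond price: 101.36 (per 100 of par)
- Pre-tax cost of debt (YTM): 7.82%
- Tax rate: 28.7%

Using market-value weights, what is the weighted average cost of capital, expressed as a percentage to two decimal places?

Market value of equity E = 138.62 × 453.14m = 62814.2668m. Market value of debt D = 47187.3m × 101.36/100 = 47829.04728m.
Total capital V = 62814.2668 + 47829.04728 = 110643.31408.
Equity: weight = 62814.2668/110643.31408 = 0.5677; cost = 15.5%.
Bonds outstanding: weight = 47829.04728/110643.31408 = 0.4323; after-tax cost = 7.82% × (1 − 28.7%) = 5.5757%.
WACC = 0.5677 × 15.5000% + 0.4323 × 5.5757% = 11.2099%.

11.21%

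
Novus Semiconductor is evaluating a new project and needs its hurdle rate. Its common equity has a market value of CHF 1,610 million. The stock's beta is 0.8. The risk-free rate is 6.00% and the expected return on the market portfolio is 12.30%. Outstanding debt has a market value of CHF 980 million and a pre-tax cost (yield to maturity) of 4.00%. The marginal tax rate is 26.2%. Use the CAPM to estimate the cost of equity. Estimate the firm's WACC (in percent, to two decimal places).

Market risk premium = 12.3% − 6.0% = 6.3%.
Cost of equity via CAPM: Re = 6.0% + 0.8 × 6.3% = 11.0400%.
Total capital V = 1610 + 980 = 2590.
Equity: weight = 1610/2590 = 0.6216; cost = 11.04%.
Debt: weight = 980/2590 = 0.3784; after-tax cost = 4% × (1 − 26.2%) = 2.9520%.
WACC = 0.6216 × 11.0400% + 0.3784 × 2.9520% = 7.9797%.

7.98%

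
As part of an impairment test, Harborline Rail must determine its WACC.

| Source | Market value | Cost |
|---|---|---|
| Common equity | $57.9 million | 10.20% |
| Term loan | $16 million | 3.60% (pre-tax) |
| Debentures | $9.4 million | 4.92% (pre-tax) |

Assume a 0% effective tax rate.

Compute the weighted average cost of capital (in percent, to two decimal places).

8.34%

Total capital V = 57.9 + 16 + 9.4 = 83.3.
Equity: weight = 57.9/83.3 = 0.6951; cost = 10.2%.
Term loan: weight = 16/83.3 = 0.1921; after-tax cost = 3.6% × (1 − 0%) = 3.6000%.
Debentures: weight = 9.4/83.3 = 0.1128; after-tax cost = 4.92% × (1 − 0%) = 4.9200%.
WACC = 0.6951 × 10.2000% + 0.1921 × 3.6000% + 0.1128 × 4.9200% = 8.3365%.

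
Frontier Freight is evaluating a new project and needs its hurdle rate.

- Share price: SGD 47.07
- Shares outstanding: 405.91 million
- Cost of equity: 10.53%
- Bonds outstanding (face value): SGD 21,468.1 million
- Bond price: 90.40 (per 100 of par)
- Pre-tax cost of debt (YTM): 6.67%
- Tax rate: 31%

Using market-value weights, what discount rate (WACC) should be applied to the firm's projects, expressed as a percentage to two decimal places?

Market value of equity E = 47.07 × 405.91m = 19106.1837m. Market value of debt D = 21468.1m × 90.4/100 = 19407.1624m.
Total capital V = 19106.1837 + 19407.1624 = 38513.3461.
Equity: weight = 19106.1837/38513.3461 = 0.4961; cost = 10.53%.
Bonds outstanding: weight = 19407.1624/38513.3461 = 0.5039; after-tax cost = 6.67% × (1 − 31%) = 4.6023%.
WACC = 0.4961 × 10.5300% + 0.5039 × 4.6023% = 7.5430%.

7.54%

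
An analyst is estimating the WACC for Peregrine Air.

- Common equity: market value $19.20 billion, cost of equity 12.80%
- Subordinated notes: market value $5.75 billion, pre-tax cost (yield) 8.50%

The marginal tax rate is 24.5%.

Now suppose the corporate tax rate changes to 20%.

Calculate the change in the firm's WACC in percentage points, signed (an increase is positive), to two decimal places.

+0.09 pp

Current WACC:
Total capital V = 19.2 + 5.75 = 24.95.
Equity: weight = 19.2/24.95 = 0.7695; cost = 12.8%.
Subordinated notes: weight = 5.75/24.95 = 0.2305; after-tax cost = 8.5% × (1 − 24.5%) = 6.4175%.
WACC = 0.7695 × 12.8000% + 0.2305 × 6.4175% = 11.3291%.
After the change:
Total capital V = 19.2 + 5.75 = 24.95.
Equity: weight = 19.2/24.95 = 0.7695; cost = 12.8%.
Subordinated notes: weight = 5.75/24.95 = 0.2305; after-tax cost = 8.5% × (1 − 20%) = 6.8000%.
WACC = 0.7695 × 12.8000% + 0.2305 × 6.8000% = 11.4172%.
Change in WACC = 11.4172% − 11.3291% = 0.0882 pp.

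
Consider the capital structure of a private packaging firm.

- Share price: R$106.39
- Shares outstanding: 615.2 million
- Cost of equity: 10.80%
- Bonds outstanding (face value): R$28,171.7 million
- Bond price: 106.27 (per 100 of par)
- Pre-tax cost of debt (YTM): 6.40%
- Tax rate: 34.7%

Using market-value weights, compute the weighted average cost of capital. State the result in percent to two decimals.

Market value of equity E = 106.39 × 615.2m = 65451.128m. Market value of debt D = 28171.7m × 106.27/100 = 29938.06559m.
Total capital V = 65451.128 + 29938.06559 = 95389.19359.
Equity: weight = 65451.128/95389.19359 = 0.6861; cost = 10.8%.
Bonds outstanding: weight = 29938.06559/95389.19359 = 0.3139; after-tax cost = 6.4% × (1 − 34.7%) = 4.1792%.
WACC = 0.6861 × 10.8000% + 0.3139 × 4.1792% = 8.7221%.

8.72%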